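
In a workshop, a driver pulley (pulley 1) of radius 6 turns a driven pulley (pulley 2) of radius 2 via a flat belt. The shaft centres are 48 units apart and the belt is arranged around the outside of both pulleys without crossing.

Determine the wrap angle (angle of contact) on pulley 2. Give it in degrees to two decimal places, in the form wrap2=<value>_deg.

open belt: β = asin((r2−r1)/C) = asin(-4/48) = -4.7802°
wrap1 = π − 2β = 189.5604°
wrap2 = π + 2β = 170.4396°

wrap2=170.44_deg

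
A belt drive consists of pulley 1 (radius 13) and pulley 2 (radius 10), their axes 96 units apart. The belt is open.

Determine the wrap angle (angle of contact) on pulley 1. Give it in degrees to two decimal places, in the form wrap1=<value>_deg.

open belt: β = asin((r2−r1)/C) = asin(-3/96) = -1.7908°
wrap1 = π − 2β = 183.5816°
wrap2 = π + 2β = 176.4184°

wrap1=183.58_deg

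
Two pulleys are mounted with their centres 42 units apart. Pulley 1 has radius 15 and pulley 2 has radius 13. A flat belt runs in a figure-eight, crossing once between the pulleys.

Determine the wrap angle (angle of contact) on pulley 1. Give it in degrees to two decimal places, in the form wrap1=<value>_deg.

crossed belt: β = asin((r1+r2)/C) = asin(28/42) = 41.8103°
wrap1 = wrap2 = π + 2β = 263.6206°

wrap1=263.62_deg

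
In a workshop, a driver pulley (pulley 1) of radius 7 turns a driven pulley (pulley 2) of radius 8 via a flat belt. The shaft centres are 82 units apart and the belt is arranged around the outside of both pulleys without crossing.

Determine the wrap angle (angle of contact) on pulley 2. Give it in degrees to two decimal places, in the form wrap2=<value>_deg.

wrap2=181.40_deg

open belt: β = asin((r2−r1)/C) = asin(1/82) = 0.6987°
wrap1 = π − 2β = 178.6025°
wrap2 = π + 2β = 181.3975°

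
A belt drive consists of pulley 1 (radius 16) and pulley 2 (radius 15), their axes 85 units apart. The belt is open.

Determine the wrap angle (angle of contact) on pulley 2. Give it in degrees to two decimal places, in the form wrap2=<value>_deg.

wrap2=178.65_deg

open belt: β = asin((r2−r1)/C) = asin(-1/85) = -0.6741°
wrap1 = π − 2β = 181.3482°
wrap2 = π + 2β = 178.6518°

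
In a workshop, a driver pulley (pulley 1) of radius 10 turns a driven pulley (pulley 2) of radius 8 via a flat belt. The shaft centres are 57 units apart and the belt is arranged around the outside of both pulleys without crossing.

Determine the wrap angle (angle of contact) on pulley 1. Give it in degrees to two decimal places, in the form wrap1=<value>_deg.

wrap1=184.02_deg

open belt: β = asin((r2−r1)/C) = asin(-2/57) = -2.0108°
wrap1 = π − 2β = 184.0216°
wrap2 = π + 2β = 175.9784°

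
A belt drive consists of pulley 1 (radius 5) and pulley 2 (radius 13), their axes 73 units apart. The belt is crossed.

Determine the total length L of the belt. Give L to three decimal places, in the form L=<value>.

crossed belt: β = asin((r1+r2)/C) = asin(18/73) = 14.2750°
wrap1 = wrap2 = π + 2β = 208.5499°
tangent length = C·cosβ = 70.7460
L = (r1+r2)·wrap + 2·C·cosβ = 18·3.6399 + 2·70.7460 = 207.0099

L=207.010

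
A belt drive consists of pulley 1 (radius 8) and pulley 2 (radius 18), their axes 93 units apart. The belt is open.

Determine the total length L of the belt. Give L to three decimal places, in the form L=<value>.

L=268.758

open belt: β = asin((r2−r1)/C) = asin(10/93) = 6.1728°
wrap1 = π − 2β = 167.6545°
wrap2 = π + 2β = 192.3455°
tangent length = C·cosβ = 92.4608
L = r1·wrap1 + r2·wrap2 + 2·C·cosβ = 8·2.9261 + 18·3.3571 + 2·92.4608 = 268.7577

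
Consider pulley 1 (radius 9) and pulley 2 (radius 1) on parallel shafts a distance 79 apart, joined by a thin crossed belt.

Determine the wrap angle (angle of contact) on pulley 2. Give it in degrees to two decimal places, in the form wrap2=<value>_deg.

crossed belt: β = asin((r1+r2)/C) = asin(10/79) = 7.2721°
wrap1 = wrap2 = π + 2β = 194.5443°

wrap2=194.54_deg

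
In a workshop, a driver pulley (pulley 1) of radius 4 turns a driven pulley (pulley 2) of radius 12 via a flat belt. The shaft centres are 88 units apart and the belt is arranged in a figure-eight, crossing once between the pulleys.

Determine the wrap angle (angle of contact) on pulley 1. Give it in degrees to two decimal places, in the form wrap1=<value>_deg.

crossed belt: β = asin((r1+r2)/C) = asin(16/88) = 10.4757°
wrap1 = wrap2 = π + 2β = 200.9514°

wrap1=200.95_deg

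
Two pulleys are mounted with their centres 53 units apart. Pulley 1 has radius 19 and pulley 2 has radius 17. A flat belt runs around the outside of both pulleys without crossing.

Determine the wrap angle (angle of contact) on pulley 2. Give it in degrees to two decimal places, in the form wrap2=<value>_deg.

open belt: β = asin((r2−r1)/C) = asin(-2/53) = -2.1626°
wrap1 = π − 2β = 184.3252°
wrap2 = π + 2β = 175.6748°

wrap2=175.67_deg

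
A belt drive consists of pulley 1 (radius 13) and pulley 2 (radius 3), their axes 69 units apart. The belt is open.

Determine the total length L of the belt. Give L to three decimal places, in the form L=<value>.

L=189.717

open belt: β = asin((r2−r1)/C) = asin(-10/69) = -8.3331°
wrap1 = π − 2β = 196.6662°
wrap2 = π + 2β = 163.3338°
tangent length = C·cosβ = 68.2715
L = r1·wrap1 + r2·wrap2 + 2·C·cosβ = 13·3.4325 + 3·2.8507 + 2·68.2715 = 189.7173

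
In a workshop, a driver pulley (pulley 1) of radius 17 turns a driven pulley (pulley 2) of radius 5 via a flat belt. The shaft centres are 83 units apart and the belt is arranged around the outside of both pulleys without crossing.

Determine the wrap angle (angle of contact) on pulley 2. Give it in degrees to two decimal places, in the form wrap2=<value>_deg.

open belt: β = asin((r2−r1)/C) = asin(-12/83) = -8.3129°
wrap1 = π − 2β = 196.6257°
wrap2 = π + 2β = 163.3743°

wrap2=163.37_deg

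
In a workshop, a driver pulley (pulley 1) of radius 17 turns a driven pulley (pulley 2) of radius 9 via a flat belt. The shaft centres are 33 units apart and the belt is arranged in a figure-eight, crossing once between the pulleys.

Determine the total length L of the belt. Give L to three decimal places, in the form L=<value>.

crossed belt: β = asin((r1+r2)/C) = asin(26/33) = 51.9877°
wrap1 = wrap2 = π + 2β = 283.9754°
tangent length = C·cosβ = 20.3224
L = (r1+r2)·wrap + 2·C·cosβ = 26·4.9563 + 2·20.3224 = 169.5088

L=169.509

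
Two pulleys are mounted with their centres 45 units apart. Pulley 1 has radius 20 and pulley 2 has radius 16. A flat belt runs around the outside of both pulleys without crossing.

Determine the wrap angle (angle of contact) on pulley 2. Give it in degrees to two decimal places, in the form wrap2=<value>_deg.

open belt: β = asin((r2−r1)/C) = asin(-4/45) = -5.0997°
wrap1 = π − 2β = 190.1994°
wrap2 = π + 2β = 169.8006°

wrap2=169.80_deg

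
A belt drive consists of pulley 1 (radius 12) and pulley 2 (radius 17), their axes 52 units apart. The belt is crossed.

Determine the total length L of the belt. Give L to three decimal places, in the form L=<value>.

L=211.744

crossed belt: β = asin((r1+r2)/C) = asin(29/52) = 33.8964°
wrap1 = wrap2 = π + 2β = 247.7927°
tangent length = C·cosβ = 43.1625
L = (r1+r2)·wrap + 2·C·cosβ = 29·4.3248 + 2·43.1625 = 211.7441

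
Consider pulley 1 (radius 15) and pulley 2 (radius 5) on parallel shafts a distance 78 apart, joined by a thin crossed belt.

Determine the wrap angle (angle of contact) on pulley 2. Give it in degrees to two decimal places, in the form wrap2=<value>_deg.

crossed belt: β = asin((r1+r2)/C) = asin(20/78) = 14.8572°
wrap1 = wrap2 = π + 2β = 209.7143°

wrap2=209.71_deg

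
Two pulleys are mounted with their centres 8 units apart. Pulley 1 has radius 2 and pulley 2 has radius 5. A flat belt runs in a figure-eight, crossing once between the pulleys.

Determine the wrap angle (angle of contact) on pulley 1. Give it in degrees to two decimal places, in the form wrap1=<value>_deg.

wrap1=302.09_deg

crossed belt: β = asin((r1+r2)/C) = asin(7/8) = 61.0450°
wrap1 = wrap2 = π + 2β = 302.0900°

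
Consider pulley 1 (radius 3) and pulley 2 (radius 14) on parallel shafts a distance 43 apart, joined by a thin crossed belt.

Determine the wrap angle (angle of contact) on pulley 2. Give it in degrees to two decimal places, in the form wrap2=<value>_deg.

wrap2=226.58_deg

crossed belt: β = asin((r1+r2)/C) = asin(17/43) = 23.2877°
wrap1 = wrap2 = π + 2β = 226.5755°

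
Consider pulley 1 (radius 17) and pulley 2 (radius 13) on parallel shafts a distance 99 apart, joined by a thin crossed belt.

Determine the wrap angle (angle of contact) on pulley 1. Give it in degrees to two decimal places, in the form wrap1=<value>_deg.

crossed belt: β = asin((r1+r2)/C) = asin(30/99) = 17.6397°
wrap1 = wrap2 = π + 2β = 215.2794°

wrap1=215.28_deg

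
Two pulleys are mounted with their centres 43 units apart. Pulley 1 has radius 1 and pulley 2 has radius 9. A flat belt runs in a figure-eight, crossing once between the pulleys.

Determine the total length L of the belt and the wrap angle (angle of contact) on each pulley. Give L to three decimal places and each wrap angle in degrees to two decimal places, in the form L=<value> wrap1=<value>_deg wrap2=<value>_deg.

L=119.752 wrap1=206.90_deg wrap2=206.90_deg

crossed belt: β = asin((r1+r2)/C) = asin(10/43) = 13.4477°
wrap1 = wrap2 = π + 2β = 206.8955°
tangent length = C·cosβ = 41.8210
L = (r1+r2)·wrap + 2·C·cosβ = 10·3.6110 + 2·41.8210 = 119.7522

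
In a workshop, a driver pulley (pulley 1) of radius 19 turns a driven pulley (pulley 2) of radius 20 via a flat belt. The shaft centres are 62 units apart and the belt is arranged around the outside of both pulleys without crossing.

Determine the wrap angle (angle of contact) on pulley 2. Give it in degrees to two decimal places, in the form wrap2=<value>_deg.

open belt: β = asin((r2−r1)/C) = asin(1/62) = 0.9242°
wrap1 = π − 2β = 178.1517°
wrap2 = π + 2β = 181.8483°

wrap2=181.85_deg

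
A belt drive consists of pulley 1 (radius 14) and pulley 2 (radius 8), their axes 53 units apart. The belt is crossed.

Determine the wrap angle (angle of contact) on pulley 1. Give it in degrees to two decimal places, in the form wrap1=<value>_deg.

crossed belt: β = asin((r1+r2)/C) = asin(22/53) = 24.5253°
wrap1 = wrap2 = π + 2β = 229.0505°

wrap1=229.05_deg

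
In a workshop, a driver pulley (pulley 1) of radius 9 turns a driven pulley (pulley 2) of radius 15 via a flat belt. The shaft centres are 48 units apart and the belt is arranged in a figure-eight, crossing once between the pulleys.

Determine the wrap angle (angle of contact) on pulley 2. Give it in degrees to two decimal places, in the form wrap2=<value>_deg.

crossed belt: β = asin((r1+r2)/C) = asin(24/48) = 30.0000°
wrap1 = wrap2 = π + 2β = 240.0000°

wrap2=240.00_deg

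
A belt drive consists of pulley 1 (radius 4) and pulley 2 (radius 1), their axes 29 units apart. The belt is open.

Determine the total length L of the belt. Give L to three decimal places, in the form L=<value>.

open belt: β = asin((r2−r1)/C) = asin(-3/29) = -5.9378°
wrap1 = π − 2β = 191.8755°
wrap2 = π + 2β = 168.1245°
tangent length = C·cosβ = 28.8444
L = r1·wrap1 + r2·wrap2 + 2·C·cosβ = 4·3.3489 + 1·2.9343 + 2·28.8444 = 74.0186

L=74.019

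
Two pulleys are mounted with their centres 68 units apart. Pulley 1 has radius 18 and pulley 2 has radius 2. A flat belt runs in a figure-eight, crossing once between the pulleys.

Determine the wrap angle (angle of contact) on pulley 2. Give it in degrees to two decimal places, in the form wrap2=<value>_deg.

wrap2=214.21_deg

crossed belt: β = asin((r1+r2)/C) = asin(20/68) = 17.1046°
wrap1 = wrap2 = π + 2β = 214.2093°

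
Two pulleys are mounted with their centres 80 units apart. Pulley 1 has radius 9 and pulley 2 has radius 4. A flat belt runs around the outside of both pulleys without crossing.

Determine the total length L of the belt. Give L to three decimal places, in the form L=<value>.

L=201.153

open belt: β = asin((r2−r1)/C) = asin(-5/80) = -3.5833°
wrap1 = π − 2β = 187.1666°
wrap2 = π + 2β = 172.8334°
tangent length = C·cosβ = 79.8436
L = r1·wrap1 + r2·wrap2 + 2·C·cosβ = 9·3.2667 + 4·3.0165 + 2·79.8436 = 201.1533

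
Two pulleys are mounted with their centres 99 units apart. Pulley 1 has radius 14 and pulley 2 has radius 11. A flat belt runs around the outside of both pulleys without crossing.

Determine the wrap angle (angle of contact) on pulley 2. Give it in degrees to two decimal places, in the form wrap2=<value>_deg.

wrap2=176.53_deg

open belt: β = asin((r2−r1)/C) = asin(-3/99) = -1.7365°
wrap1 = π − 2β = 183.4730°
wrap2 = π + 2β = 176.5270°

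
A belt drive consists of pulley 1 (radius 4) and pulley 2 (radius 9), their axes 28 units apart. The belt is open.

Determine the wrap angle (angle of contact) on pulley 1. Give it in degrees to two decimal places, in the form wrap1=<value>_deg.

wrap1=159.43_deg

open belt: β = asin((r2−r1)/C) = asin(5/28) = 10.2866°
wrap1 = π − 2β = 159.4269°
wrap2 = π + 2β = 200.5731°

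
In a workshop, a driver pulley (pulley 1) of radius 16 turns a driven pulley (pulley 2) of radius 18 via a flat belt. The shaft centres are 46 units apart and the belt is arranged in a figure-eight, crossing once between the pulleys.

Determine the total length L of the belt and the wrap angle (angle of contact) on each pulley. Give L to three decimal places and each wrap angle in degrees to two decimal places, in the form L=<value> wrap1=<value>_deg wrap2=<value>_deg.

L=225.343 wrap1=275.31_deg wrap2=275.31_deg

crossed belt: β = asin((r1+r2)/C) = asin(34/46) = 47.6574°
wrap1 = wrap2 = π + 2β = 275.3148°
tangent length = C·cosβ = 30.9839
L = (r1+r2)·wrap + 2·C·cosβ = 34·4.8051 + 2·30.9839 = 225.3428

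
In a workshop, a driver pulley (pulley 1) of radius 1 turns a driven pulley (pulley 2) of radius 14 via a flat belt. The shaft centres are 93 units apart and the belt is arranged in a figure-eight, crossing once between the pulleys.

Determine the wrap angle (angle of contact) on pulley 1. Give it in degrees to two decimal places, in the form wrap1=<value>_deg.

crossed belt: β = asin((r1+r2)/C) = asin(15/93) = 9.2818°
wrap1 = wrap2 = π + 2β = 198.5636°

wrap1=198.56_deg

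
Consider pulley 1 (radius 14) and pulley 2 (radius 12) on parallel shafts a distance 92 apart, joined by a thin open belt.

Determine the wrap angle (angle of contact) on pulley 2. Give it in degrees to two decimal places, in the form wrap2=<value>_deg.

open belt: β = asin((r2−r1)/C) = asin(-2/92) = -1.2457°
wrap1 = π − 2β = 182.4913°
wrap2 = π + 2β = 177.5087°

wrap2=177.51_deg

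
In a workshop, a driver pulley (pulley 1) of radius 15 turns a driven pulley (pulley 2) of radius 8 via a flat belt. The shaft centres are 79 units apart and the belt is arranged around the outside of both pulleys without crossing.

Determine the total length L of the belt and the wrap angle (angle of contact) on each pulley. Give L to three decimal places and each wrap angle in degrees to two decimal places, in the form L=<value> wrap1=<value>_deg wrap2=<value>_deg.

L=230.877 wrap1=190.17_deg wrap2=169.83_deg

open belt: β = asin((r2−r1)/C) = asin(-7/79) = -5.0835°
wrap1 = π − 2β = 190.1670°
wrap2 = π + 2β = 169.8330°
tangent length = C·cosβ = 78.6893
L = r1·wrap1 + r2·wrap2 + 2·C·cosβ = 15·3.3190 + 8·2.9641 + 2·78.6893 = 230.8773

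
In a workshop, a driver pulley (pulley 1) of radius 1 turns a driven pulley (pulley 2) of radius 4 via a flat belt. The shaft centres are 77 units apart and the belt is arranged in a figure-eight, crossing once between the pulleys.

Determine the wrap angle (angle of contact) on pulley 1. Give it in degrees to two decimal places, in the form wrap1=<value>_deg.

wrap1=187.45_deg

crossed belt: β = asin((r1+r2)/C) = asin(5/77) = 3.7231°
wrap1 = wrap2 = π + 2β = 187.4462°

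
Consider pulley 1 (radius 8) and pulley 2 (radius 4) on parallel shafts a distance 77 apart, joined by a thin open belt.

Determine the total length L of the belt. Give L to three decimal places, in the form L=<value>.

open belt: β = asin((r2−r1)/C) = asin(-4/77) = -2.9777°
wrap1 = π − 2β = 185.9555°
wrap2 = π + 2β = 174.0445°
tangent length = C·cosβ = 76.8960
L = r1·wrap1 + r2·wrap2 + 2·C·cosβ = 8·3.2455 + 4·3.0376 + 2·76.8960 = 191.9070

L=191.907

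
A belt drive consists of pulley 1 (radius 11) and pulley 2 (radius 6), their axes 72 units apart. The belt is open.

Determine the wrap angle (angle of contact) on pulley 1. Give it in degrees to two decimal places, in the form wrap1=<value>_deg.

wrap1=187.96_deg

open belt: β = asin((r2−r1)/C) = asin(-5/72) = -3.9821°
wrap1 = π − 2β = 187.9642°
wrap2 = π + 2β = 172.0358°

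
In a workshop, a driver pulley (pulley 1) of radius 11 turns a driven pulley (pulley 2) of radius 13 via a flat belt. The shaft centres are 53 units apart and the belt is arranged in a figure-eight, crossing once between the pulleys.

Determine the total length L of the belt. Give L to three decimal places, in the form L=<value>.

crossed belt: β = asin((r1+r2)/C) = asin(24/53) = 26.9254°
wrap1 = wrap2 = π + 2β = 233.8508°
tangent length = C·cosβ = 47.2546
L = (r1+r2)·wrap + 2·C·cosβ = 24·4.0815 + 2·47.2546 = 192.4645

L=192.464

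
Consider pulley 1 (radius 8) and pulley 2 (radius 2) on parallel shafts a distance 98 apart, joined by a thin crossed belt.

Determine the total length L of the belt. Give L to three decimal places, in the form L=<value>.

crossed belt: β = asin((r1+r2)/C) = asin(10/98) = 5.8567°
wrap1 = wrap2 = π + 2β = 191.7134°
tangent length = C·cosβ = 97.4885
L = (r1+r2)·wrap + 2·C·cosβ = 10·3.3460 + 2·97.4885 = 228.4372

L=228.437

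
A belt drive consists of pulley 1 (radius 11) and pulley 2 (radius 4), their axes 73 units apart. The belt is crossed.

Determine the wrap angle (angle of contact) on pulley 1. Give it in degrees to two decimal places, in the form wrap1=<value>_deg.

crossed belt: β = asin((r1+r2)/C) = asin(15/73) = 11.8576°
wrap1 = wrap2 = π + 2β = 203.7151°

wrap1=203.72_deg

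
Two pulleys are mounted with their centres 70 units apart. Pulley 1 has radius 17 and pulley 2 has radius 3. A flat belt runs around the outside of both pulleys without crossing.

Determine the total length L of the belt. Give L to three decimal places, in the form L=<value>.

L=205.641

open belt: β = asin((r2−r1)/C) = asin(-14/70) = -11.5370°
wrap1 = π − 2β = 203.0739°
wrap2 = π + 2β = 156.9261°
tangent length = C·cosβ = 68.5857
L = r1·wrap1 + r2·wrap2 + 2·C·cosβ = 17·3.5443 + 3·2.7389 + 2·68.5857 = 205.6413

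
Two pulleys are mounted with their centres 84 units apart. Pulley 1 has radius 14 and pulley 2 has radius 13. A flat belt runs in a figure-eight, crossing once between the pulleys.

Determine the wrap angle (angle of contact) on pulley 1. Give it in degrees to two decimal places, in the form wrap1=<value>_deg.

wrap1=217.50_deg

crossed belt: β = asin((r1+r2)/C) = asin(27/84) = 18.7493°
wrap1 = wrap2 = π + 2β = 217.4987°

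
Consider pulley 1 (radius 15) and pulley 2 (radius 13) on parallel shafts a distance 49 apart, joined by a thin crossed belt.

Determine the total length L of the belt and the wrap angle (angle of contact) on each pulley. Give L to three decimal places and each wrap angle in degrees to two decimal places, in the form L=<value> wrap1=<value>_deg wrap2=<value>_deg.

crossed belt: β = asin((r1+r2)/C) = asin(28/49) = 34.8499°
wrap1 = wrap2 = π + 2β = 249.6998°
tangent length = C·cosβ = 40.2119
L = (r1+r2)·wrap + 2·C·cosβ = 28·4.3581 + 2·40.2119 = 202.4502

L=202.450 wrap1=249.70_deg wrap2=249.70_deg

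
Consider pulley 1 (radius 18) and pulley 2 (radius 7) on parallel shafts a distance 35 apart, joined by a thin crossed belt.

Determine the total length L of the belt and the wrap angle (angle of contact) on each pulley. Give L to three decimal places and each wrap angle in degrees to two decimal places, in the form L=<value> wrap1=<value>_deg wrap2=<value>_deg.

L=167.310 wrap1=271.17_deg wrap2=271.17_deg

crossed belt: β = asin((r1+r2)/C) = asin(25/35) = 45.5847°
wrap1 = wrap2 = π + 2β = 271.1694°
tangent length = C·cosβ = 24.4949
L = (r1+r2)·wrap + 2·C·cosβ = 25·4.7328 + 2·24.4949 = 167.3098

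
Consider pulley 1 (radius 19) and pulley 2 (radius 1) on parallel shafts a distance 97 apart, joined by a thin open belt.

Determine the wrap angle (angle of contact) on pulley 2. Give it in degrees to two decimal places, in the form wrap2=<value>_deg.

open belt: β = asin((r2−r1)/C) = asin(-18/97) = -10.6942°
wrap1 = π − 2β = 201.3884°
wrap2 = π + 2β = 158.6116°

wrap2=158.61_deg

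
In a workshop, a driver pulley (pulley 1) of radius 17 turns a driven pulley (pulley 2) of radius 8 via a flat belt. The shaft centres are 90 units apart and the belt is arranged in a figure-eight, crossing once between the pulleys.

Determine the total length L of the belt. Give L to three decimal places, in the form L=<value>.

L=265.530

crossed belt: β = asin((r1+r2)/C) = asin(25/90) = 16.1276°
wrap1 = wrap2 = π + 2β = 212.2552°
tangent length = C·cosβ = 86.4581
L = (r1+r2)·wrap + 2·C·cosβ = 25·3.7046 + 2·86.4581 = 265.5300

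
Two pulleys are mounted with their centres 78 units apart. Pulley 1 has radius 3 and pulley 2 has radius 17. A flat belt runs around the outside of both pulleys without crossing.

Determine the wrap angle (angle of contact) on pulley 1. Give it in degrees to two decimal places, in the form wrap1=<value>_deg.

wrap1=159.32_deg

open belt: β = asin((r2−r1)/C) = asin(14/78) = 10.3399°
wrap1 = π − 2β = 159.3202°
wrap2 = π + 2β = 200.6798°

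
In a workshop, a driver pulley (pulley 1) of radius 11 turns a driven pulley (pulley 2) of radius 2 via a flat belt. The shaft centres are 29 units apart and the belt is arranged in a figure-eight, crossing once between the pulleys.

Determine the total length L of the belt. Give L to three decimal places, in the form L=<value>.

L=104.772

crossed belt: β = asin((r1+r2)/C) = asin(13/29) = 26.6331°
wrap1 = wrap2 = π + 2β = 233.2662°
tangent length = C·cosβ = 25.9230
L = (r1+r2)·wrap + 2·C·cosβ = 13·4.0713 + 2·25.9230 = 104.7724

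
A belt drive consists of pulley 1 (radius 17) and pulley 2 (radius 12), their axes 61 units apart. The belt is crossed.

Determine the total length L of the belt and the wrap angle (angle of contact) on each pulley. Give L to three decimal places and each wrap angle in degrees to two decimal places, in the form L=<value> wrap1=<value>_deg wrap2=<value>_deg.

crossed belt: β = asin((r1+r2)/C) = asin(29/61) = 28.3860°
wrap1 = wrap2 = π + 2β = 236.7721°
tangent length = C·cosβ = 53.6656
L = (r1+r2)·wrap + 2·C·cosβ = 29·4.1325 + 2·53.6656 = 227.1724

L=227.172 wrap1=236.77_deg wrap2=236.77_deg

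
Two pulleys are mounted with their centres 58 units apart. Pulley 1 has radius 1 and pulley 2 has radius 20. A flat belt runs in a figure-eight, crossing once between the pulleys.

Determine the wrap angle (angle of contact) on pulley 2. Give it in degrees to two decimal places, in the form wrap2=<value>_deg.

crossed belt: β = asin((r1+r2)/C) = asin(21/58) = 21.2273°
wrap1 = wrap2 = π + 2β = 222.4546°

wrap2=222.45_deg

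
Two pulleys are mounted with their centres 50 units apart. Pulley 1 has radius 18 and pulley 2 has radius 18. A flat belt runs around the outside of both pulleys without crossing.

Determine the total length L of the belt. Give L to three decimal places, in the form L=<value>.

L=213.097

open belt: β = asin((r2−r1)/C) = asin(0/50) = 0.0000°
wrap1 = π − 2β = 180.0000°
wrap2 = π + 2β = 180.0000°
tangent length = C·cosβ = 50.0000
L = r1·wrap1 + r2·wrap2 + 2·C·cosβ = 18·3.1416 + 18·3.1416 + 2·50.0000 = 213.0973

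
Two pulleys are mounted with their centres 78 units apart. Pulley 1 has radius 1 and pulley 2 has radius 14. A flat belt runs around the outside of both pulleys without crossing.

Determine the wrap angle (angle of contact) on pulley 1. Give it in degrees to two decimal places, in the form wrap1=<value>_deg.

wrap1=160.81_deg

open belt: β = asin((r2−r1)/C) = asin(13/78) = 9.5941°
wrap1 = π − 2β = 160.8119°
wrap2 = π + 2β = 199.1881°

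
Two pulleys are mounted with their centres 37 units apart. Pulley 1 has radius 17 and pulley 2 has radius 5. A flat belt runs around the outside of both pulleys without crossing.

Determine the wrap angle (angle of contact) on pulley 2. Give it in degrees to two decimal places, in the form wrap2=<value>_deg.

wrap2=142.15_deg

open belt: β = asin((r2−r1)/C) = asin(-12/37) = -18.9246°
wrap1 = π − 2β = 217.8493°
wrap2 = π + 2β = 142.1507°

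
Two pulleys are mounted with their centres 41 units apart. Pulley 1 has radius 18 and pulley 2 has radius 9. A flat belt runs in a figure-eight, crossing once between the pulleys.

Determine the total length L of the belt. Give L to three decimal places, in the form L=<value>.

L=185.351

crossed belt: β = asin((r1+r2)/C) = asin(27/41) = 41.1884°
wrap1 = wrap2 = π + 2β = 262.3767°
tangent length = C·cosβ = 30.8545
L = (r1+r2)·wrap + 2·C·cosβ = 27·4.5793 + 2·30.8545 = 185.3511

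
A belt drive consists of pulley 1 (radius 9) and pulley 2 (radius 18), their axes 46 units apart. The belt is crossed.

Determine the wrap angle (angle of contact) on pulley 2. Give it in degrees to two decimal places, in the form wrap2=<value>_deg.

wrap2=251.88_deg

crossed belt: β = asin((r1+r2)/C) = asin(27/46) = 35.9413°
wrap1 = wrap2 = π + 2β = 251.8827°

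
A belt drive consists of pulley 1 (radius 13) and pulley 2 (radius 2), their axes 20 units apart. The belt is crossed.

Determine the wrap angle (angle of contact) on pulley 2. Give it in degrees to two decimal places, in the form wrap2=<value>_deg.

wrap2=277.18_deg

crossed belt: β = asin((r1+r2)/C) = asin(15/20) = 48.5904°
wrap1 = wrap2 = π + 2β = 277.1808°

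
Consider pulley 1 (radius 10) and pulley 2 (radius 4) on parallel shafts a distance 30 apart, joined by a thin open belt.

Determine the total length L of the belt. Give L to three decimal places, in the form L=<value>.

open belt: β = asin((r2−r1)/C) = asin(-6/30) = -11.5370°
wrap1 = π − 2β = 203.0739°
wrap2 = π + 2β = 156.9261°
tangent length = C·cosβ = 29.3939
L = r1·wrap1 + r2·wrap2 + 2·C·cosβ = 10·3.5443 + 4·2.7389 + 2·29.3939 = 105.1863

L=105.186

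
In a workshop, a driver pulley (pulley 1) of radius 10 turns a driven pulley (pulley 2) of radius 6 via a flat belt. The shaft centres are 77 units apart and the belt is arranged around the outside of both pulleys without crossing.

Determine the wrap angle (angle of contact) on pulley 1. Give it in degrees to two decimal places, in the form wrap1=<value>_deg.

wrap1=185.96_deg

open belt: β = asin((r2−r1)/C) = asin(-4/77) = -2.9777°
wrap1 = π − 2β = 185.9555°
wrap2 = π + 2β = 174.0445°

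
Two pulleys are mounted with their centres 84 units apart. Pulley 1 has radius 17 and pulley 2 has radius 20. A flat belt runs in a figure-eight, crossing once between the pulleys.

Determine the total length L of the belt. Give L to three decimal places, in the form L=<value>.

L=300.817

crossed belt: β = asin((r1+r2)/C) = asin(37/84) = 26.1343°
wrap1 = wrap2 = π + 2β = 232.2685°
tangent length = C·cosβ = 75.4122
L = (r1+r2)·wrap + 2·C·cosβ = 37·4.0539 + 2·75.4122 = 300.8169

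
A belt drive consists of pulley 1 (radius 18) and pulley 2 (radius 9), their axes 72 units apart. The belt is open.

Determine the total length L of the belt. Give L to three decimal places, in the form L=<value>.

L=229.949

open belt: β = asin((r2−r1)/C) = asin(-9/72) = -7.1808°
wrap1 = π − 2β = 194.3615°
wrap2 = π + 2β = 165.6385°
tangent length = C·cosβ = 71.4353
L = r1·wrap1 + r2·wrap2 + 2·C·cosβ = 18·3.3922 + 9·2.8909 + 2·71.4353 = 229.9495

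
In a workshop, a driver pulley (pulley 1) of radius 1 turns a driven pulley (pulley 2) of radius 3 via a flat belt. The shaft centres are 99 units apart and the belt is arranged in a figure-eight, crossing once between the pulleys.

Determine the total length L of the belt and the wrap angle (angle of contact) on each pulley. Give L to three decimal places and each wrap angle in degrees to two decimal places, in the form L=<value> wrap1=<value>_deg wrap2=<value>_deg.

crossed belt: β = asin((r1+r2)/C) = asin(4/99) = 2.3156°
wrap1 = wrap2 = π + 2β = 184.6312°
tangent length = C·cosβ = 98.9192
L = (r1+r2)·wrap + 2·C·cosβ = 4·3.2224 + 2·98.9192 = 210.7280

L=210.728 wrap1=184.63_deg wrap2=184.63_deg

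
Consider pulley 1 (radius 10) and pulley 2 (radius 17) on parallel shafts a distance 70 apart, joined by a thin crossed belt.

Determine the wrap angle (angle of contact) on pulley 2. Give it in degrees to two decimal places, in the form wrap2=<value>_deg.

wrap2=225.38_deg

crossed belt: β = asin((r1+r2)/C) = asin(27/70) = 22.6881°
wrap1 = wrap2 = π + 2β = 225.3762°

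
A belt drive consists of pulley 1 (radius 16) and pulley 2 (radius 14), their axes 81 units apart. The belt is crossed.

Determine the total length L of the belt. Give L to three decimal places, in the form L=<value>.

crossed belt: β = asin((r1+r2)/C) = asin(30/81) = 21.7385°
wrap1 = wrap2 = π + 2β = 223.4769°
tangent length = C·cosβ = 75.2396
L = (r1+r2)·wrap + 2·C·cosβ = 30·3.9004 + 2·75.2396 = 267.4915

L=267.491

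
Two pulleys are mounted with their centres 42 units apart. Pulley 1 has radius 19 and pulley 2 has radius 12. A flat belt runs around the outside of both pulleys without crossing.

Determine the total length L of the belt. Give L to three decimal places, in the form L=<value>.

open belt: β = asin((r2−r1)/C) = asin(-7/42) = -9.5941°
wrap1 = π − 2β = 199.1881°
wrap2 = π + 2β = 160.8119°
tangent length = C·cosβ = 41.4126
L = r1·wrap1 + r2·wrap2 + 2·C·cosβ = 19·3.4765 + 12·2.8067 + 2·41.4126 = 182.5588

L=182.559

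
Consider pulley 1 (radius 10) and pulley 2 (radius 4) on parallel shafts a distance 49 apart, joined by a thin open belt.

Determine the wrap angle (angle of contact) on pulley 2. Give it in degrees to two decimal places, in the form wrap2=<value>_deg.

wrap2=165.93_deg

open belt: β = asin((r2−r1)/C) = asin(-6/49) = -7.0335°
wrap1 = π − 2β = 194.0669°
wrap2 = π + 2β = 165.9331°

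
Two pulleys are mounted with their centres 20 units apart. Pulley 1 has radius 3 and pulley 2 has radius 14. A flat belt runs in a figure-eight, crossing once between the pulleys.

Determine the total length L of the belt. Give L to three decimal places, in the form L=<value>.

L=109.022

crossed belt: β = asin((r1+r2)/C) = asin(17/20) = 58.2117°
wrap1 = wrap2 = π + 2β = 296.4233°
tangent length = C·cosβ = 10.5357
L = (r1+r2)·wrap + 2·C·cosβ = 17·5.1736 + 2·10.5357 = 109.0219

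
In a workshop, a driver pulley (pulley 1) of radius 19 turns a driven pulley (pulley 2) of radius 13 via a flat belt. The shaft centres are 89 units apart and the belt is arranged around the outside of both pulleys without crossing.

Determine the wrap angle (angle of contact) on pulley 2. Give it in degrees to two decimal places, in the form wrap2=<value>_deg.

open belt: β = asin((r2−r1)/C) = asin(-6/89) = -3.8656°
wrap1 = π − 2β = 187.7311°
wrap2 = π + 2β = 172.2689°

wrap2=172.27_deg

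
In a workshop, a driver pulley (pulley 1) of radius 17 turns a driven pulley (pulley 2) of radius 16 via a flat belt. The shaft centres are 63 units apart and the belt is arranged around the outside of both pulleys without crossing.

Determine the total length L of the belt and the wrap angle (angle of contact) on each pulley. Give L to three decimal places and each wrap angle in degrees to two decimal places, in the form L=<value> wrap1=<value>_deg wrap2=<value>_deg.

open belt: β = asin((r2−r1)/C) = asin(-1/63) = -0.9095°
wrap1 = π − 2β = 181.8190°
wrap2 = π + 2β = 178.1810°
tangent length = C·cosβ = 62.9921
L = r1·wrap1 + r2·wrap2 + 2·C·cosβ = 17·3.1733 + 16·3.1098 + 2·62.9921 = 229.6884

L=229.688 wrap1=181.82_deg wrap2=178.18_deg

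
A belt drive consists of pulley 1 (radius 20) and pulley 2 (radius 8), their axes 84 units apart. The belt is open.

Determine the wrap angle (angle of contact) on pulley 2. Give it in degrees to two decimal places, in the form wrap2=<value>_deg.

wrap2=163.57_deg

open belt: β = asin((r2−r1)/C) = asin(-12/84) = -8.2132°
wrap1 = π − 2β = 196.4264°
wrap2 = π + 2β = 163.5736°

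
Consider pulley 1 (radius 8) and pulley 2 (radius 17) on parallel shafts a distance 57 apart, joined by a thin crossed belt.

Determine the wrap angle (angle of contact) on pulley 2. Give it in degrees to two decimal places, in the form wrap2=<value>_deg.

wrap2=232.03_deg

crossed belt: β = asin((r1+r2)/C) = asin(25/57) = 26.0144°
wrap1 = wrap2 = π + 2β = 232.0287°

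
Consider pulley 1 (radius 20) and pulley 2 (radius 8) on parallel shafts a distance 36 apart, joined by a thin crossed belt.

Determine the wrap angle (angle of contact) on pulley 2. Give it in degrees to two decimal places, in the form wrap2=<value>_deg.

wrap2=282.12_deg

crossed belt: β = asin((r1+r2)/C) = asin(28/36) = 51.0576°
wrap1 = wrap2 = π + 2β = 282.1151°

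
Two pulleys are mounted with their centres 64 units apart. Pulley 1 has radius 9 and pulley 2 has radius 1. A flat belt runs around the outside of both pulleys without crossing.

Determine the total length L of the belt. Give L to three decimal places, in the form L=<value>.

open belt: β = asin((r2−r1)/C) = asin(-8/64) = -7.1808°
wrap1 = π − 2β = 194.3615°
wrap2 = π + 2β = 165.6385°
tangent length = C·cosβ = 63.4980
L = r1·wrap1 + r2·wrap2 + 2·C·cosβ = 9·3.3922 + 1·2.8909 + 2·63.4980 = 160.4172

L=160.417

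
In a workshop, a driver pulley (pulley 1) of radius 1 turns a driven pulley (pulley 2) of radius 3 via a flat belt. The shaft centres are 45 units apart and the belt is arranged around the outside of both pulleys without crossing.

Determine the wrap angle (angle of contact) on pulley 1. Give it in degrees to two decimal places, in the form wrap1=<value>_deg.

open belt: β = asin((r2−r1)/C) = asin(2/45) = 2.5473°
wrap1 = π − 2β = 174.9054°
wrap2 = π + 2β = 185.0946°

wrap1=174.91_deg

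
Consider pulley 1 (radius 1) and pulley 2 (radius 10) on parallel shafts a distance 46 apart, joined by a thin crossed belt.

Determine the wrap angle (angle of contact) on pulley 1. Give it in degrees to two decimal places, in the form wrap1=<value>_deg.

crossed belt: β = asin((r1+r2)/C) = asin(11/46) = 13.8352°
wrap1 = wrap2 = π + 2β = 207.6704°

wrap1=207.67_deg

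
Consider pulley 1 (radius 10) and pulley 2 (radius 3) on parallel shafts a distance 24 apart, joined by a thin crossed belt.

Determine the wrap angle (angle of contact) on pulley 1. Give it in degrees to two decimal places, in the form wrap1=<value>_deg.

wrap1=245.59_deg

crossed belt: β = asin((r1+r2)/C) = asin(13/24) = 32.7972°
wrap1 = wrap2 = π + 2β = 245.5943°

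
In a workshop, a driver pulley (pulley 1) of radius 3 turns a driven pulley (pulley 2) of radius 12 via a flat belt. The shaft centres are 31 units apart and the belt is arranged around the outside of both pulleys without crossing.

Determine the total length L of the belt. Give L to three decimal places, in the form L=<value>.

open belt: β = asin((r2−r1)/C) = asin(9/31) = 16.8773°
wrap1 = π − 2β = 146.2455°
wrap2 = π + 2β = 213.7545°
tangent length = C·cosβ = 29.6648
L = r1·wrap1 + r2·wrap2 + 2·C·cosβ = 3·2.5525 + 12·3.7307 + 2·29.6648 = 111.7556

L=111.756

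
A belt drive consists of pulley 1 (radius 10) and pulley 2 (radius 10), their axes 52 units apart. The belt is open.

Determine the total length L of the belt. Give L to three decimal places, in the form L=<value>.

L=166.832

open belt: β = asin((r2−r1)/C) = asin(0/52) = 0.0000°
wrap1 = π − 2β = 180.0000°
wrap2 = π + 2β = 180.0000°
tangent length = C·cosβ = 52.0000
L = r1·wrap1 + r2·wrap2 + 2·C·cosβ = 10·3.1416 + 10·3.1416 + 2·52.0000 = 166.8319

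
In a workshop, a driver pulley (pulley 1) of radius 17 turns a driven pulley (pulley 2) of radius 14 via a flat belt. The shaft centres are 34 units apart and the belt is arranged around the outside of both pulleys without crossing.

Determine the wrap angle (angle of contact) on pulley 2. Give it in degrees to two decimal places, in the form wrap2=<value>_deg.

open belt: β = asin((r2−r1)/C) = asin(-3/34) = -5.0621°
wrap1 = π − 2β = 190.1242°
wrap2 = π + 2β = 169.8758°

wrap2=169.88_deg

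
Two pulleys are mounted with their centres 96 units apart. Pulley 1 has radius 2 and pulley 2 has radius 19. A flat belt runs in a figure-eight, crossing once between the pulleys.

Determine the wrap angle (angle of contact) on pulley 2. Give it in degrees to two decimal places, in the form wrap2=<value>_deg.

crossed belt: β = asin((r1+r2)/C) = asin(21/96) = 12.6356°
wrap1 = wrap2 = π + 2β = 205.2713°

wrap2=205.27_deg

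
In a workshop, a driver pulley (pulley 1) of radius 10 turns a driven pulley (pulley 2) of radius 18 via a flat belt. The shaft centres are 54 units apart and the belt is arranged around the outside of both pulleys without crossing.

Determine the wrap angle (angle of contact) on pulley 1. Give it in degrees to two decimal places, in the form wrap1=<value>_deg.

open belt: β = asin((r2−r1)/C) = asin(8/54) = 8.5196°
wrap1 = π − 2β = 162.9608°
wrap2 = π + 2β = 197.0392°

wrap1=162.96_deg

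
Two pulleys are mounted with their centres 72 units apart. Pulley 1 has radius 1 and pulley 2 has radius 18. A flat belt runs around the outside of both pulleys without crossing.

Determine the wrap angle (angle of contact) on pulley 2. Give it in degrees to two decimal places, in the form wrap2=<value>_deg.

wrap2=207.31_deg

open belt: β = asin((r2−r1)/C) = asin(17/72) = 13.6571°
wrap1 = π − 2β = 152.6857°
wrap2 = π + 2β = 207.3143°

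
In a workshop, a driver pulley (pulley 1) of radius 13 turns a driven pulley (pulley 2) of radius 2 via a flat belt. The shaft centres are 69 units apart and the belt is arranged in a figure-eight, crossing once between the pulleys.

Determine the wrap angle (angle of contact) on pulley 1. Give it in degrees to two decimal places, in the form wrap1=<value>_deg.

crossed belt: β = asin((r1+r2)/C) = asin(15/69) = 12.5559°
wrap1 = wrap2 = π + 2β = 205.1117°

wrap1=205.11_deg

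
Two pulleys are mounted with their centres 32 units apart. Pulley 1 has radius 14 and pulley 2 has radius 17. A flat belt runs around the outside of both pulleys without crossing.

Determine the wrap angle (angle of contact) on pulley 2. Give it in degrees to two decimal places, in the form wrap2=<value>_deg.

open belt: β = asin((r2−r1)/C) = asin(3/32) = 5.3794°
wrap1 = π − 2β = 169.2412°
wrap2 = π + 2β = 190.7588°

wrap2=190.76_deg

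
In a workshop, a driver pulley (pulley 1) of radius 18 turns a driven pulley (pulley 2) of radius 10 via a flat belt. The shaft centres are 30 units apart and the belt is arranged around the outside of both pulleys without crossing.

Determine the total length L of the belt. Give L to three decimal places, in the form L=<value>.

L=150.111

open belt: β = asin((r2−r1)/C) = asin(-8/30) = -15.4660°
wrap1 = π − 2β = 210.9320°
wrap2 = π + 2β = 149.0680°
tangent length = C·cosβ = 28.9137
L = r1·wrap1 + r2·wrap2 + 2·C·cosβ = 18·3.6815 + 10·2.6017 + 2·28.9137 = 150.1108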